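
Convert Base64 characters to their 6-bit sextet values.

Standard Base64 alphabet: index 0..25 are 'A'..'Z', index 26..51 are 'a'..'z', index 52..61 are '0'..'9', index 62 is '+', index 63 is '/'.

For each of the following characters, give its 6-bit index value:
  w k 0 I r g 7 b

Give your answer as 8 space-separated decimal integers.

'w': a..z range, 26 + ord('w') − ord('a') = 48
'k': a..z range, 26 + ord('k') − ord('a') = 36
'0': 0..9 range, 52 + ord('0') − ord('0') = 52
'I': A..Z range, ord('I') − ord('A') = 8
'r': a..z range, 26 + ord('r') − ord('a') = 43
'g': a..z range, 26 + ord('g') − ord('a') = 32
'7': 0..9 range, 52 + ord('7') − ord('0') = 59
'b': a..z range, 26 + ord('b') − ord('a') = 27

Answer: 48 36 52 8 43 32 59 27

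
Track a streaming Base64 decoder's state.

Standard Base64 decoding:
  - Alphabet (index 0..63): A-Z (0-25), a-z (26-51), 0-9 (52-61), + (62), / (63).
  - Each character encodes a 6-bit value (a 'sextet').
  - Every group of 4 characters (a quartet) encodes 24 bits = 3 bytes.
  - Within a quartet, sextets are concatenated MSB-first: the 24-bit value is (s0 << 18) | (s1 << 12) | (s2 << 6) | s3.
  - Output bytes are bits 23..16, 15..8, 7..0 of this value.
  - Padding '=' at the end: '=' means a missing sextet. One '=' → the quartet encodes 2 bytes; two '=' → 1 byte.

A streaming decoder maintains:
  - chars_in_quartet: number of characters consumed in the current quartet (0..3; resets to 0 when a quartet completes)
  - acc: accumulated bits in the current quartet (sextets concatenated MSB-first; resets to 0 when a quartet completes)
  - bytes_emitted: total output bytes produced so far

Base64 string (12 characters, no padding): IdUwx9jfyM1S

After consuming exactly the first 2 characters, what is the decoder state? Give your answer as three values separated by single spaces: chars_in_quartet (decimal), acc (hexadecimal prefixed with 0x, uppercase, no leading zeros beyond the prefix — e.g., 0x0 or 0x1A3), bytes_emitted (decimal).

Answer: 2 0x21D 0

Derivation:
After char 0 ('I'=8): chars_in_quartet=1 acc=0x8 bytes_emitted=0
After char 1 ('d'=29): chars_in_quartet=2 acc=0x21D bytes_emitted=0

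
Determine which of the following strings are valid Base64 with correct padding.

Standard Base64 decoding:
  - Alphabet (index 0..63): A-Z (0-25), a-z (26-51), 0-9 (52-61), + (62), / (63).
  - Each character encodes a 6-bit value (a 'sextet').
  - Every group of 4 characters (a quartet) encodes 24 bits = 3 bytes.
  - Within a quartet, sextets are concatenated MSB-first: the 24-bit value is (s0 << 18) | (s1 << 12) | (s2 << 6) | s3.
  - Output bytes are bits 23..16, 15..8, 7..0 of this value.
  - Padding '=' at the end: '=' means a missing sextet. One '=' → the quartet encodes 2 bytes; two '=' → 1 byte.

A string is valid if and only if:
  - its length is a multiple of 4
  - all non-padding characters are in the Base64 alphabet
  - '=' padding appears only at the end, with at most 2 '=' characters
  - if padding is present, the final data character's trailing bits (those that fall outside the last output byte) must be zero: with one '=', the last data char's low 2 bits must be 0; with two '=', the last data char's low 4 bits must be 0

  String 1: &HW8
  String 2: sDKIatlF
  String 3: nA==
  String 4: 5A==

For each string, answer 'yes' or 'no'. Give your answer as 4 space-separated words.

Answer: no yes yes yes

Derivation:
String 1: '&HW8' → invalid (bad char(s): ['&'])
String 2: 'sDKIatlF' → valid
String 3: 'nA==' → valid
String 4: '5A==' → valid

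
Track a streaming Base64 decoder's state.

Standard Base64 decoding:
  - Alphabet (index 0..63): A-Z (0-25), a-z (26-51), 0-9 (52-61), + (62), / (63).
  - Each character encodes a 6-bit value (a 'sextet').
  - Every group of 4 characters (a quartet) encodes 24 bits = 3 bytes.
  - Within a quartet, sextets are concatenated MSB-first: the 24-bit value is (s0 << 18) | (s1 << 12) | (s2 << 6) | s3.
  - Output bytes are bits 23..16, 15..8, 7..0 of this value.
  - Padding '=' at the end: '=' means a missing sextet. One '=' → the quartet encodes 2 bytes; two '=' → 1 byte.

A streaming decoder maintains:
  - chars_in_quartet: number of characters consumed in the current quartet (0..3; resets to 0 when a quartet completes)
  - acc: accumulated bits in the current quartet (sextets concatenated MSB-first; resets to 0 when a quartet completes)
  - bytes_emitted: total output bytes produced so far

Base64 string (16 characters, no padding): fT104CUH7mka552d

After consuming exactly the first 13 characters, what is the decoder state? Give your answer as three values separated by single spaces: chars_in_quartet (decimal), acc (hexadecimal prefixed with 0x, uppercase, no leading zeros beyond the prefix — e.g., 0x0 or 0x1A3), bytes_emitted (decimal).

After char 0 ('f'=31): chars_in_quartet=1 acc=0x1F bytes_emitted=0
After char 1 ('T'=19): chars_in_quartet=2 acc=0x7D3 bytes_emitted=0
After char 2 ('1'=53): chars_in_quartet=3 acc=0x1F4F5 bytes_emitted=0
After char 3 ('0'=52): chars_in_quartet=4 acc=0x7D3D74 -> emit 7D 3D 74, reset; bytes_emitted=3
After char 4 ('4'=56): chars_in_quartet=1 acc=0x38 bytes_emitted=3
After char 5 ('C'=2): chars_in_quartet=2 acc=0xE02 bytes_emitted=3
After char 6 ('U'=20): chars_in_quartet=3 acc=0x38094 bytes_emitted=3
After char 7 ('H'=7): chars_in_quartet=4 acc=0xE02507 -> emit E0 25 07, reset; bytes_emitted=6
After char 8 ('7'=59): chars_in_quartet=1 acc=0x3B bytes_emitted=6
After char 9 ('m'=38): chars_in_quartet=2 acc=0xEE6 bytes_emitted=6
After char 10 ('k'=36): chars_in_quartet=3 acc=0x3B9A4 bytes_emitted=6
After char 11 ('a'=26): chars_in_quartet=4 acc=0xEE691A -> emit EE 69 1A, reset; bytes_emitted=9
After char 12 ('5'=57): chars_in_quartet=1 acc=0x39 bytes_emitted=9

Answer: 1 0x39 9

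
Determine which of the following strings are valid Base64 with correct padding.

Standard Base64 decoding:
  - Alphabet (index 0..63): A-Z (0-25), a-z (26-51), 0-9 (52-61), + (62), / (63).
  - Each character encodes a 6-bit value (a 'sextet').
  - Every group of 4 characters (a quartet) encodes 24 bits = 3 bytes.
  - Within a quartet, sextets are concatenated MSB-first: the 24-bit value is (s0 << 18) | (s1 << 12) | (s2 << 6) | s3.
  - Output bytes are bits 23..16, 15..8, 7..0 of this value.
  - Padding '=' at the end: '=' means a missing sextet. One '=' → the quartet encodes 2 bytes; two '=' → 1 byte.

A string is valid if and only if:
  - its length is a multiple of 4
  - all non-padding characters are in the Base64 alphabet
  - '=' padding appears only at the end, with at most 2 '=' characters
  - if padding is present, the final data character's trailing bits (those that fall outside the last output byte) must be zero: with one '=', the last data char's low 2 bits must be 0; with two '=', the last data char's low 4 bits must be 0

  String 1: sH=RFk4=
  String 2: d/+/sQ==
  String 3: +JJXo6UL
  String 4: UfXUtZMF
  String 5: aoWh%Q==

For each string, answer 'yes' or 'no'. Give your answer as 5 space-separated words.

Answer: no yes yes yes no

Derivation:
String 1: 'sH=RFk4=' → invalid (bad char(s): ['=']; '=' in middle)
String 2: 'd/+/sQ==' → valid
String 3: '+JJXo6UL' → valid
String 4: 'UfXUtZMF' → valid
String 5: 'aoWh%Q==' → invalid (bad char(s): ['%'])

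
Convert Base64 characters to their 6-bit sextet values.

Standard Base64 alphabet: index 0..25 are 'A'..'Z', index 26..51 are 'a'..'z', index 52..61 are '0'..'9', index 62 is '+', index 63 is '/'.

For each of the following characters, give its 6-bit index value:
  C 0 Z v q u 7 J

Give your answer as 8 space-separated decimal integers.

Answer: 2 52 25 47 42 46 59 9

Derivation:
'C': A..Z range, ord('C') − ord('A') = 2
'0': 0..9 range, 52 + ord('0') − ord('0') = 52
'Z': A..Z range, ord('Z') − ord('A') = 25
'v': a..z range, 26 + ord('v') − ord('a') = 47
'q': a..z range, 26 + ord('q') − ord('a') = 42
'u': a..z range, 26 + ord('u') − ord('a') = 46
'7': 0..9 range, 52 + ord('7') − ord('0') = 59
'J': A..Z range, ord('J') − ord('A') = 9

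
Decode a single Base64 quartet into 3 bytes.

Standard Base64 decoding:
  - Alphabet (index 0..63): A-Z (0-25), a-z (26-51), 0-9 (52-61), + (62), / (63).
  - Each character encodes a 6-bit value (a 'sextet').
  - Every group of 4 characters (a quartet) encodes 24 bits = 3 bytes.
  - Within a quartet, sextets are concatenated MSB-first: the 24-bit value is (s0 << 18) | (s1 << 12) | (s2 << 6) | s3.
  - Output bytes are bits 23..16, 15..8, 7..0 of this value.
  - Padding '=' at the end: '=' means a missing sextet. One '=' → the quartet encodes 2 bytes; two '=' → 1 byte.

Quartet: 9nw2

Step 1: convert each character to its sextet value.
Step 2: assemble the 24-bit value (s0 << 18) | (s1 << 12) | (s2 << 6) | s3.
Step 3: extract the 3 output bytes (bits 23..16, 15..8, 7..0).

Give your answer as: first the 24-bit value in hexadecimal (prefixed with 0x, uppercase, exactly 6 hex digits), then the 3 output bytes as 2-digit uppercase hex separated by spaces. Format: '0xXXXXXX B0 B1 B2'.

Sextets: 9=61, n=39, w=48, 2=54
24-bit: (61<<18) | (39<<12) | (48<<6) | 54
      = 0xF40000 | 0x027000 | 0x000C00 | 0x000036
      = 0xF67C36
Bytes: (v>>16)&0xFF=F6, (v>>8)&0xFF=7C, v&0xFF=36

Answer: 0xF67C36 F6 7C 36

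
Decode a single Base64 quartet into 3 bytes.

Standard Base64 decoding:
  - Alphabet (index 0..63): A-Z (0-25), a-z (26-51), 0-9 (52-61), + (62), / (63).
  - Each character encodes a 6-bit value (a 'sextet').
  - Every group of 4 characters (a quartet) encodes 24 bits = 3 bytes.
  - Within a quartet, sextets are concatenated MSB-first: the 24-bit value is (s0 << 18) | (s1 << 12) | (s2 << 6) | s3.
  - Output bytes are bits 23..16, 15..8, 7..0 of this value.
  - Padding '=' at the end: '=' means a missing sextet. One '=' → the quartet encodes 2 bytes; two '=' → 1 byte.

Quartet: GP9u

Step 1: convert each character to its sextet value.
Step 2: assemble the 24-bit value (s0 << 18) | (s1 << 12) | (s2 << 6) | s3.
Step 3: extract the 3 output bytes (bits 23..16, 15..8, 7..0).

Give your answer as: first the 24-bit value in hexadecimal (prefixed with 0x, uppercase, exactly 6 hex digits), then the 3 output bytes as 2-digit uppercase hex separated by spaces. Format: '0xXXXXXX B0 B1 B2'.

Sextets: G=6, P=15, 9=61, u=46
24-bit: (6<<18) | (15<<12) | (61<<6) | 46
      = 0x180000 | 0x00F000 | 0x000F40 | 0x00002E
      = 0x18FF6E
Bytes: (v>>16)&0xFF=18, (v>>8)&0xFF=FF, v&0xFF=6E

Answer: 0x18FF6E 18 FF 6E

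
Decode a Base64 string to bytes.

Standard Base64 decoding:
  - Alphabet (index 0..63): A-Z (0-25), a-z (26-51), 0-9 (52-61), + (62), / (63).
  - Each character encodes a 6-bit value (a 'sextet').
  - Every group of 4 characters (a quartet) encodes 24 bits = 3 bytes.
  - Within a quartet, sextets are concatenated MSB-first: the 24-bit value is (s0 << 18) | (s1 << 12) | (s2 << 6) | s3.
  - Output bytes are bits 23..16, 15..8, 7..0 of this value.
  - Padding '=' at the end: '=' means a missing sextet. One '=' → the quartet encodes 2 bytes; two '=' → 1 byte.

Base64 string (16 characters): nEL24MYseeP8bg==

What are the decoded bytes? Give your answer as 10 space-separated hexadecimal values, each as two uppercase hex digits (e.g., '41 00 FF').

After char 0 ('n'=39): chars_in_quartet=1 acc=0x27 bytes_emitted=0
After char 1 ('E'=4): chars_in_quartet=2 acc=0x9C4 bytes_emitted=0
After char 2 ('L'=11): chars_in_quartet=3 acc=0x2710B bytes_emitted=0
After char 3 ('2'=54): chars_in_quartet=4 acc=0x9C42F6 -> emit 9C 42 F6, reset; bytes_emitted=3
After char 4 ('4'=56): chars_in_quartet=1 acc=0x38 bytes_emitted=3
After char 5 ('M'=12): chars_in_quartet=2 acc=0xE0C bytes_emitted=3
After char 6 ('Y'=24): chars_in_quartet=3 acc=0x38318 bytes_emitted=3
After char 7 ('s'=44): chars_in_quartet=4 acc=0xE0C62C -> emit E0 C6 2C, reset; bytes_emitted=6
After char 8 ('e'=30): chars_in_quartet=1 acc=0x1E bytes_emitted=6
After char 9 ('e'=30): chars_in_quartet=2 acc=0x79E bytes_emitted=6
After char 10 ('P'=15): chars_in_quartet=3 acc=0x1E78F bytes_emitted=6
After char 11 ('8'=60): chars_in_quartet=4 acc=0x79E3FC -> emit 79 E3 FC, reset; bytes_emitted=9
After char 12 ('b'=27): chars_in_quartet=1 acc=0x1B bytes_emitted=9
After char 13 ('g'=32): chars_in_quartet=2 acc=0x6E0 bytes_emitted=9
Padding '==': partial quartet acc=0x6E0 -> emit 6E; bytes_emitted=10

Answer: 9C 42 F6 E0 C6 2C 79 E3 FC 6E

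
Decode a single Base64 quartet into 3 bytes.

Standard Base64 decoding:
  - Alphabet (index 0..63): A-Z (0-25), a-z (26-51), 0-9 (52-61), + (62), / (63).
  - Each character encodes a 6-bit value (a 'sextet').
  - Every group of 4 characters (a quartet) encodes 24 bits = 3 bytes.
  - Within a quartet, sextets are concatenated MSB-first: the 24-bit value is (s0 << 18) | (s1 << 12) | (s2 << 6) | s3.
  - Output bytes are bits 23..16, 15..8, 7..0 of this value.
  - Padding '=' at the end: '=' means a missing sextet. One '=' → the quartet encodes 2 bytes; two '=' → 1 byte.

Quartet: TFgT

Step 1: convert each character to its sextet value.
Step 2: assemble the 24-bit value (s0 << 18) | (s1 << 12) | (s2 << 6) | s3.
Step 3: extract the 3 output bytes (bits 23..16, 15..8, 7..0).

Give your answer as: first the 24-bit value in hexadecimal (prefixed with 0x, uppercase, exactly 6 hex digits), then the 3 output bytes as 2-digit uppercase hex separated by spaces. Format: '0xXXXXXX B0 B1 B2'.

Sextets: T=19, F=5, g=32, T=19
24-bit: (19<<18) | (5<<12) | (32<<6) | 19
      = 0x4C0000 | 0x005000 | 0x000800 | 0x000013
      = 0x4C5813
Bytes: (v>>16)&0xFF=4C, (v>>8)&0xFF=58, v&0xFF=13

Answer: 0x4C5813 4C 58 13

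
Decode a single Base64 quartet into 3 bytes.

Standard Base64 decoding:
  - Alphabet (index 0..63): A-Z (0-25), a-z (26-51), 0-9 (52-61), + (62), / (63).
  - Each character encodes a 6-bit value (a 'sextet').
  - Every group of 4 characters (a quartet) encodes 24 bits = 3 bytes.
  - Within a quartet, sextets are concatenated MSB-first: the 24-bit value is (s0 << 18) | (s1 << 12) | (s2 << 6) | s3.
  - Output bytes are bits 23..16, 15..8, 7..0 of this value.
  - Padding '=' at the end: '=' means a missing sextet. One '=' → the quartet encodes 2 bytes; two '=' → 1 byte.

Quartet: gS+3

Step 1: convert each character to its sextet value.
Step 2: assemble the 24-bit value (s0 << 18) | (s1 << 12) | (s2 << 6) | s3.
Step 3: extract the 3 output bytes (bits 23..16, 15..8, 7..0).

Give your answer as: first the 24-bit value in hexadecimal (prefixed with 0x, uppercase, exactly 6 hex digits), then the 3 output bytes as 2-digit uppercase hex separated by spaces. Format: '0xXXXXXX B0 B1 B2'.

Sextets: g=32, S=18, +=62, 3=55
24-bit: (32<<18) | (18<<12) | (62<<6) | 55
      = 0x800000 | 0x012000 | 0x000F80 | 0x000037
      = 0x812FB7
Bytes: (v>>16)&0xFF=81, (v>>8)&0xFF=2F, v&0xFF=B7

Answer: 0x812FB7 81 2F B7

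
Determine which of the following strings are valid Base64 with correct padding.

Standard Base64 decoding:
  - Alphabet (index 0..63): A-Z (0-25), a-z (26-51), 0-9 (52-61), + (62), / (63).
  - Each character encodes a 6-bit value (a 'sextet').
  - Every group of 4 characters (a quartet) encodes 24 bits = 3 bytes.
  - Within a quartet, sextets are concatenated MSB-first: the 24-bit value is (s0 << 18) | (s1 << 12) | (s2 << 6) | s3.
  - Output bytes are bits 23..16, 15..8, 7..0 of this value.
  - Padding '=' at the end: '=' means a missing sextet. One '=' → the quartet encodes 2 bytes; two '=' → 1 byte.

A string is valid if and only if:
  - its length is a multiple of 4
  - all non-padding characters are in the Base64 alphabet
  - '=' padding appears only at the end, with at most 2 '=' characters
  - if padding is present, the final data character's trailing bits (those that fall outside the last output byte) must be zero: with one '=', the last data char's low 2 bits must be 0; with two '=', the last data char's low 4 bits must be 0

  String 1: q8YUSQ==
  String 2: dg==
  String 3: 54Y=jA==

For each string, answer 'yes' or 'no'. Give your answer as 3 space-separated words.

Answer: yes yes no

Derivation:
String 1: 'q8YUSQ==' → valid
String 2: 'dg==' → valid
String 3: '54Y=jA==' → invalid (bad char(s): ['=']; '=' in middle)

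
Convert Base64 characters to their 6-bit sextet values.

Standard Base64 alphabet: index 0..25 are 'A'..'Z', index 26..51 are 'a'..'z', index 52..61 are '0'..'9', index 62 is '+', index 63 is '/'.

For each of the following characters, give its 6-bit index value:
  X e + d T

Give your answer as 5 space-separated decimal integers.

'X': A..Z range, ord('X') − ord('A') = 23
'e': a..z range, 26 + ord('e') − ord('a') = 30
'+': index 62
'd': a..z range, 26 + ord('d') − ord('a') = 29
'T': A..Z range, ord('T') − ord('A') = 19

Answer: 23 30 62 29 19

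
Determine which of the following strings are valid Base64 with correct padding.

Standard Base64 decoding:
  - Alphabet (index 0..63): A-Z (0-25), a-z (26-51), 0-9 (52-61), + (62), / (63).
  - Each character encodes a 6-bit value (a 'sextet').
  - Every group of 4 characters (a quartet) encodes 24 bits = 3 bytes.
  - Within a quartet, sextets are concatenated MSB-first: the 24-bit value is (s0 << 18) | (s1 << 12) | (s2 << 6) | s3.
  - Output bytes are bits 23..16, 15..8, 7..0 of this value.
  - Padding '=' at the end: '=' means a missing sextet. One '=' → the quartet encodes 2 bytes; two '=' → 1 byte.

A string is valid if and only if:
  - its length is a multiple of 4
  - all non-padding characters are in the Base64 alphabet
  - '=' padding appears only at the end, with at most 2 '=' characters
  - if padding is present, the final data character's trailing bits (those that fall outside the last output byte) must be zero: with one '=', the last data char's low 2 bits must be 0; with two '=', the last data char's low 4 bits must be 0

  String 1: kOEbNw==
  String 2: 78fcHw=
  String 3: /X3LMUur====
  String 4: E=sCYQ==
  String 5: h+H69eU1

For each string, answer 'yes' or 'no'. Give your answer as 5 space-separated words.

String 1: 'kOEbNw==' → valid
String 2: '78fcHw=' → invalid (len=7 not mult of 4)
String 3: '/X3LMUur====' → invalid (4 pad chars (max 2))
String 4: 'E=sCYQ==' → invalid (bad char(s): ['=']; '=' in middle)
String 5: 'h+H69eU1' → valid

Answer: yes no no no yes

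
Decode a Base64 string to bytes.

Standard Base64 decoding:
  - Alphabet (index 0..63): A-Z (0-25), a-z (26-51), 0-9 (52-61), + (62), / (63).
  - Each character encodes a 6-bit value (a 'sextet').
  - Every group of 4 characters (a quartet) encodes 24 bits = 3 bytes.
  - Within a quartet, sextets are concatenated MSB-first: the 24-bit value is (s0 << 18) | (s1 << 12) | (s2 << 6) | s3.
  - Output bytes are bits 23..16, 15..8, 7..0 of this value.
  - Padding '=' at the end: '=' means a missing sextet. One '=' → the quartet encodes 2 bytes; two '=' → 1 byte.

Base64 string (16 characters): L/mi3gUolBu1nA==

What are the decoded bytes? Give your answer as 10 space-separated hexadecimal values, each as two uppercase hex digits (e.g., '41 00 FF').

After char 0 ('L'=11): chars_in_quartet=1 acc=0xB bytes_emitted=0
After char 1 ('/'=63): chars_in_quartet=2 acc=0x2FF bytes_emitted=0
After char 2 ('m'=38): chars_in_quartet=3 acc=0xBFE6 bytes_emitted=0
After char 3 ('i'=34): chars_in_quartet=4 acc=0x2FF9A2 -> emit 2F F9 A2, reset; bytes_emitted=3
After char 4 ('3'=55): chars_in_quartet=1 acc=0x37 bytes_emitted=3
After char 5 ('g'=32): chars_in_quartet=2 acc=0xDE0 bytes_emitted=3
After char 6 ('U'=20): chars_in_quartet=3 acc=0x37814 bytes_emitted=3
After char 7 ('o'=40): chars_in_quartet=4 acc=0xDE0528 -> emit DE 05 28, reset; bytes_emitted=6
After char 8 ('l'=37): chars_in_quartet=1 acc=0x25 bytes_emitted=6
After char 9 ('B'=1): chars_in_quartet=2 acc=0x941 bytes_emitted=6
After char 10 ('u'=46): chars_in_quartet=3 acc=0x2506E bytes_emitted=6
After char 11 ('1'=53): chars_in_quartet=4 acc=0x941BB5 -> emit 94 1B B5, reset; bytes_emitted=9
After char 12 ('n'=39): chars_in_quartet=1 acc=0x27 bytes_emitted=9
After char 13 ('A'=0): chars_in_quartet=2 acc=0x9C0 bytes_emitted=9
Padding '==': partial quartet acc=0x9C0 -> emit 9C; bytes_emitted=10

Answer: 2F F9 A2 DE 05 28 94 1B B5 9C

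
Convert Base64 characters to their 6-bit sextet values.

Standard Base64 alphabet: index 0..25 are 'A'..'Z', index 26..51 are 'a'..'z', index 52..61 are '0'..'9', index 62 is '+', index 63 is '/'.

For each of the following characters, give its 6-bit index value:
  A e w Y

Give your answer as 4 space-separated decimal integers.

Answer: 0 30 48 24

Derivation:
'A': A..Z range, ord('A') − ord('A') = 0
'e': a..z range, 26 + ord('e') − ord('a') = 30
'w': a..z range, 26 + ord('w') − ord('a') = 48
'Y': A..Z range, ord('Y') − ord('A') = 24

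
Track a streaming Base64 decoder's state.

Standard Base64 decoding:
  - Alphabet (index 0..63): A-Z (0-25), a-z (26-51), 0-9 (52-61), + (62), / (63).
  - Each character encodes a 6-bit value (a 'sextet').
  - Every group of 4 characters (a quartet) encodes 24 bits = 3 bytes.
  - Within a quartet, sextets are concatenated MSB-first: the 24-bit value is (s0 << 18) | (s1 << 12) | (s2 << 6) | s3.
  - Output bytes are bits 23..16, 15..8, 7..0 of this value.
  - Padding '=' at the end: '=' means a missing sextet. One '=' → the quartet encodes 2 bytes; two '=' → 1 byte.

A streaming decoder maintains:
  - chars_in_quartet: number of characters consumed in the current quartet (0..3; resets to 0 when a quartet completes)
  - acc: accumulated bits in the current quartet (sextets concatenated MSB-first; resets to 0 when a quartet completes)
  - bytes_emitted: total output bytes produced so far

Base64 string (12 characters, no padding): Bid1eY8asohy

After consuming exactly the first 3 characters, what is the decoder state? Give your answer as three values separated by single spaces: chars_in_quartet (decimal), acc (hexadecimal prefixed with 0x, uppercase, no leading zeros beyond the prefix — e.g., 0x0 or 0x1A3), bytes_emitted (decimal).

Answer: 3 0x189D 0

Derivation:
After char 0 ('B'=1): chars_in_quartet=1 acc=0x1 bytes_emitted=0
After char 1 ('i'=34): chars_in_quartet=2 acc=0x62 bytes_emitted=0
After char 2 ('d'=29): chars_in_quartet=3 acc=0x189D bytes_emitted=0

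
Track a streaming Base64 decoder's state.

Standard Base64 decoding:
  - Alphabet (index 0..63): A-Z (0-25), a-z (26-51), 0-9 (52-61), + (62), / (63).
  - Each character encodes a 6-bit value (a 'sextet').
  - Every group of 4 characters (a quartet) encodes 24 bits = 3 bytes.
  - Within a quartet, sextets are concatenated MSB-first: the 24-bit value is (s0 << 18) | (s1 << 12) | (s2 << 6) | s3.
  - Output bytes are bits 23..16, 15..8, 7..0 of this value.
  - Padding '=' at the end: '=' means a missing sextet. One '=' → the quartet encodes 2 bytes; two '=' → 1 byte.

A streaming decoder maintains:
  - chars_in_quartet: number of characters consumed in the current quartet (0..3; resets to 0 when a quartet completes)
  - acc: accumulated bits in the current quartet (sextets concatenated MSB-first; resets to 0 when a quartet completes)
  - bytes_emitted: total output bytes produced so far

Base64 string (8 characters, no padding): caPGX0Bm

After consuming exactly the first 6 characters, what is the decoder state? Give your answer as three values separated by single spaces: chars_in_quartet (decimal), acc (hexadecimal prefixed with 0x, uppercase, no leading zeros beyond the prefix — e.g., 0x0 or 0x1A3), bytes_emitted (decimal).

Answer: 2 0x5F4 3

Derivation:
After char 0 ('c'=28): chars_in_quartet=1 acc=0x1C bytes_emitted=0
After char 1 ('a'=26): chars_in_quartet=2 acc=0x71A bytes_emitted=0
After char 2 ('P'=15): chars_in_quartet=3 acc=0x1C68F bytes_emitted=0
After char 3 ('G'=6): chars_in_quartet=4 acc=0x71A3C6 -> emit 71 A3 C6, reset; bytes_emitted=3
After char 4 ('X'=23): chars_in_quartet=1 acc=0x17 bytes_emitted=3
After char 5 ('0'=52): chars_in_quartet=2 acc=0x5F4 bytes_emitted=3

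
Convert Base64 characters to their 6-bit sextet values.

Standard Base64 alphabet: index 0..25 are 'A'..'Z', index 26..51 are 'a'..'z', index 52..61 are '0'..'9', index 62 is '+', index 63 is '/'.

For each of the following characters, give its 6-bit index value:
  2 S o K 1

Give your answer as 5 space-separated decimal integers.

Answer: 54 18 40 10 53

Derivation:
'2': 0..9 range, 52 + ord('2') − ord('0') = 54
'S': A..Z range, ord('S') − ord('A') = 18
'o': a..z range, 26 + ord('o') − ord('a') = 40
'K': A..Z range, ord('K') − ord('A') = 10
'1': 0..9 range, 52 + ord('1') − ord('0') = 53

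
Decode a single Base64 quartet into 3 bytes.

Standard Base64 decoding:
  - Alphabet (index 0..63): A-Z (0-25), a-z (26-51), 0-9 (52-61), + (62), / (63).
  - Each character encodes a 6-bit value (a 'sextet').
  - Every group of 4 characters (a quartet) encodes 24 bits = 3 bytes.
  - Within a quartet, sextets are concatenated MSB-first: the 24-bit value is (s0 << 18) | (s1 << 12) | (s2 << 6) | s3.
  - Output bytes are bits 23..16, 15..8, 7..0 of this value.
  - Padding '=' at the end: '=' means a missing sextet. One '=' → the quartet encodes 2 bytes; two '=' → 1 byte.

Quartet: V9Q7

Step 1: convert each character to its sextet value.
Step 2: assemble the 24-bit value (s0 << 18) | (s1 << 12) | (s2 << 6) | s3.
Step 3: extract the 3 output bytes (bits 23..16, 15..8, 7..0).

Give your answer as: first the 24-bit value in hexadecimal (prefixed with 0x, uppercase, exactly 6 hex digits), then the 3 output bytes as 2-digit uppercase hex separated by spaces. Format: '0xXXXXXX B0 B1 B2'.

Sextets: V=21, 9=61, Q=16, 7=59
24-bit: (21<<18) | (61<<12) | (16<<6) | 59
      = 0x540000 | 0x03D000 | 0x000400 | 0x00003B
      = 0x57D43B
Bytes: (v>>16)&0xFF=57, (v>>8)&0xFF=D4, v&0xFF=3B

Answer: 0x57D43B 57 D4 3B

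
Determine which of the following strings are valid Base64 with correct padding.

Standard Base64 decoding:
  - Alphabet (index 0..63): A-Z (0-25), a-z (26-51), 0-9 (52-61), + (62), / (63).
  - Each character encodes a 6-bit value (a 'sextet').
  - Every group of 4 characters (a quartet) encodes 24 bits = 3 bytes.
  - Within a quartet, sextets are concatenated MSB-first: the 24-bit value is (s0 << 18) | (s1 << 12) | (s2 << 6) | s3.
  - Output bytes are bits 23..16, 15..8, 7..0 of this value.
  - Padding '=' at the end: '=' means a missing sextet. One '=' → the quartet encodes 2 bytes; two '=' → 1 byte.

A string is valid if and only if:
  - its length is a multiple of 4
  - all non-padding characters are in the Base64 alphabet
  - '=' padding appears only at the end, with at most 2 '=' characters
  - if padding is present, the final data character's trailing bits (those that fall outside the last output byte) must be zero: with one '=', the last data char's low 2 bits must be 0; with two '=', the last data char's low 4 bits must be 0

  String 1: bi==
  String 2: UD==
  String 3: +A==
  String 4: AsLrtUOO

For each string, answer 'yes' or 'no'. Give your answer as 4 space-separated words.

Answer: no no yes yes

Derivation:
String 1: 'bi==' → invalid (bad trailing bits)
String 2: 'UD==' → invalid (bad trailing bits)
String 3: '+A==' → valid
String 4: 'AsLrtUOO' → valid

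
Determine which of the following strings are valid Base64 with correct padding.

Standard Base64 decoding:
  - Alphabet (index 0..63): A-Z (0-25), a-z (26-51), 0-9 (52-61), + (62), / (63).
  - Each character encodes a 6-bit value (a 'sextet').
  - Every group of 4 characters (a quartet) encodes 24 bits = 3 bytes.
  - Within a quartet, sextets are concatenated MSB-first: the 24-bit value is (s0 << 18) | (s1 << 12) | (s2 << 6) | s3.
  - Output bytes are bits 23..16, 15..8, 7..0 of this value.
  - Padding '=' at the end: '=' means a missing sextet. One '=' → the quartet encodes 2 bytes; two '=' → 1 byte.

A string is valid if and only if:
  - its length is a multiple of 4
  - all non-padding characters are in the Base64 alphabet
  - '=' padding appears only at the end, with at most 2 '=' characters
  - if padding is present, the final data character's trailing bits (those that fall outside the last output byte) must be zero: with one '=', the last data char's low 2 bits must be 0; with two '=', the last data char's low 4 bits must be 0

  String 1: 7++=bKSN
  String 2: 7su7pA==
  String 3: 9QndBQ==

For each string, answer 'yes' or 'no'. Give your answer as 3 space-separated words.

Answer: no yes yes

Derivation:
String 1: '7++=bKSN' → invalid (bad char(s): ['=']; '=' in middle)
String 2: '7su7pA==' → valid
String 3: '9QndBQ==' → valid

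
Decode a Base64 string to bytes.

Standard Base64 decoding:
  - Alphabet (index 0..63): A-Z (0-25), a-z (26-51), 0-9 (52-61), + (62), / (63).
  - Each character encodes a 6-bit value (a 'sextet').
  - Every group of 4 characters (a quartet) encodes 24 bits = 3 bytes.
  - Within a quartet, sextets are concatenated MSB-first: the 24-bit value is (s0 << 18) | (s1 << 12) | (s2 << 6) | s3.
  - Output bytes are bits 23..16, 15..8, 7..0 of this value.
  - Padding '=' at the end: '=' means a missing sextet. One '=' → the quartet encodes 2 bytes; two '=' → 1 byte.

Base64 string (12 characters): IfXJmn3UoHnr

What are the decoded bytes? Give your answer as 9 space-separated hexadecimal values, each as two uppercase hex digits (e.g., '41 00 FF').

After char 0 ('I'=8): chars_in_quartet=1 acc=0x8 bytes_emitted=0
After char 1 ('f'=31): chars_in_quartet=2 acc=0x21F bytes_emitted=0
After char 2 ('X'=23): chars_in_quartet=3 acc=0x87D7 bytes_emitted=0
After char 3 ('J'=9): chars_in_quartet=4 acc=0x21F5C9 -> emit 21 F5 C9, reset; bytes_emitted=3
After char 4 ('m'=38): chars_in_quartet=1 acc=0x26 bytes_emitted=3
After char 5 ('n'=39): chars_in_quartet=2 acc=0x9A7 bytes_emitted=3
After char 6 ('3'=55): chars_in_quartet=3 acc=0x269F7 bytes_emitted=3
After char 7 ('U'=20): chars_in_quartet=4 acc=0x9A7DD4 -> emit 9A 7D D4, reset; bytes_emitted=6
After char 8 ('o'=40): chars_in_quartet=1 acc=0x28 bytes_emitted=6
After char 9 ('H'=7): chars_in_quartet=2 acc=0xA07 bytes_emitted=6
After char 10 ('n'=39): chars_in_quartet=3 acc=0x281E7 bytes_emitted=6
After char 11 ('r'=43): chars_in_quartet=4 acc=0xA079EB -> emit A0 79 EB, reset; bytes_emitted=9

Answer: 21 F5 C9 9A 7D D4 A0 79 EB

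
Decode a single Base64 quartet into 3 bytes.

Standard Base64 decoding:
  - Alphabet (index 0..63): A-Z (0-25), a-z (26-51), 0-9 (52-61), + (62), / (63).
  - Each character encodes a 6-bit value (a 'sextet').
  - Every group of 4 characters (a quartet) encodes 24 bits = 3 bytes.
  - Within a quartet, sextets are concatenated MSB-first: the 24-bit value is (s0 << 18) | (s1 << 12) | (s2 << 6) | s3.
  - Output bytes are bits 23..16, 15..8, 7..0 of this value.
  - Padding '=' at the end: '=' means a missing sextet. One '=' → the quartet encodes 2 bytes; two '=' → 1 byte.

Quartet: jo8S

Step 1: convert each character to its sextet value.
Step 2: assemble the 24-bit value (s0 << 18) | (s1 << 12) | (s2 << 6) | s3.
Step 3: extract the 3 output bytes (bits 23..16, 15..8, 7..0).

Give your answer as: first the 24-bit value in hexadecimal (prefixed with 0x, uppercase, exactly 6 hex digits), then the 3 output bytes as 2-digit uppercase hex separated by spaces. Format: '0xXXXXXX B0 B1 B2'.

Answer: 0x8E8F12 8E 8F 12

Derivation:
Sextets: j=35, o=40, 8=60, S=18
24-bit: (35<<18) | (40<<12) | (60<<6) | 18
      = 0x8C0000 | 0x028000 | 0x000F00 | 0x000012
      = 0x8E8F12
Bytes: (v>>16)&0xFF=8E, (v>>8)&0xFF=8F, v&0xFF=12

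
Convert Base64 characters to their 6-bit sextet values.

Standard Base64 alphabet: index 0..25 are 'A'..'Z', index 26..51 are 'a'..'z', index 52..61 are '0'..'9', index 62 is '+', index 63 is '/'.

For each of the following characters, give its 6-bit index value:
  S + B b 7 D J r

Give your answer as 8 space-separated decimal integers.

'S': A..Z range, ord('S') − ord('A') = 18
'+': index 62
'B': A..Z range, ord('B') − ord('A') = 1
'b': a..z range, 26 + ord('b') − ord('a') = 27
'7': 0..9 range, 52 + ord('7') − ord('0') = 59
'D': A..Z range, ord('D') − ord('A') = 3
'J': A..Z range, ord('J') − ord('A') = 9
'r': a..z range, 26 + ord('r') − ord('a') = 43

Answer: 18 62 1 27 59 3 9 43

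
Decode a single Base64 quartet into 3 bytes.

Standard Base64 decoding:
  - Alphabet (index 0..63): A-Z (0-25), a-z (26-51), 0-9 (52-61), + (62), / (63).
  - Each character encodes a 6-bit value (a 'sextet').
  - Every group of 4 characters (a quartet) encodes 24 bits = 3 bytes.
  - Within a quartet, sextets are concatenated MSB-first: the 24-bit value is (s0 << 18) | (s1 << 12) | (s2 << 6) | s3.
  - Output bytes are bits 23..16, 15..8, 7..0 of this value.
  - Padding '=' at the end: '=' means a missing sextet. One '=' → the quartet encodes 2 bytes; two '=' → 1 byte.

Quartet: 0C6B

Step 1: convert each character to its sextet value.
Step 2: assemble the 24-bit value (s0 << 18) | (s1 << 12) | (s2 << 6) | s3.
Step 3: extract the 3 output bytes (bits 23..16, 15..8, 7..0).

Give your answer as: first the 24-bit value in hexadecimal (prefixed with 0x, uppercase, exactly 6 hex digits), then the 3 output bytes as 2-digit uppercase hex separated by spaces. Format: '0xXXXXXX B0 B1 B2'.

Answer: 0xD02E81 D0 2E 81

Derivation:
Sextets: 0=52, C=2, 6=58, B=1
24-bit: (52<<18) | (2<<12) | (58<<6) | 1
      = 0xD00000 | 0x002000 | 0x000E80 | 0x000001
      = 0xD02E81
Bytes: (v>>16)&0xFF=D0, (v>>8)&0xFF=2E, v&0xFF=81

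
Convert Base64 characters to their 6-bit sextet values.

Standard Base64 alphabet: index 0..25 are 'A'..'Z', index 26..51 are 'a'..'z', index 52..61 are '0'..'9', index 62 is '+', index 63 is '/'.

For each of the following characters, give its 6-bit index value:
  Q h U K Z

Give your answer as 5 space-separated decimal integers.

Answer: 16 33 20 10 25

Derivation:
'Q': A..Z range, ord('Q') − ord('A') = 16
'h': a..z range, 26 + ord('h') − ord('a') = 33
'U': A..Z range, ord('U') − ord('A') = 20
'K': A..Z range, ord('K') − ord('A') = 10
'Z': A..Z range, ord('Z') − ord('A') = 25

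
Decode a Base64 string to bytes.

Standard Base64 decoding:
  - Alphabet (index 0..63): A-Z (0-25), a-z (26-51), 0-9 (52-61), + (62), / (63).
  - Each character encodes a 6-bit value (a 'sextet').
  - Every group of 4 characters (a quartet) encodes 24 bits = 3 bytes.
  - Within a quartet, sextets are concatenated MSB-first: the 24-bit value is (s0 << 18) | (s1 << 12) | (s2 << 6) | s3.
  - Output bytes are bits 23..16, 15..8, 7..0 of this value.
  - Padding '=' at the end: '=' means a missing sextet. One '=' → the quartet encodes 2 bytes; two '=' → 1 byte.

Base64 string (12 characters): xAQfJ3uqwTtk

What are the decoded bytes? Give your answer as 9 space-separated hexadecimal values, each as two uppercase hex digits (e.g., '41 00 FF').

Answer: C4 04 1F 27 7B AA C1 3B 64

Derivation:
After char 0 ('x'=49): chars_in_quartet=1 acc=0x31 bytes_emitted=0
After char 1 ('A'=0): chars_in_quartet=2 acc=0xC40 bytes_emitted=0
After char 2 ('Q'=16): chars_in_quartet=3 acc=0x31010 bytes_emitted=0
After char 3 ('f'=31): chars_in_quartet=4 acc=0xC4041F -> emit C4 04 1F, reset; bytes_emitted=3
After char 4 ('J'=9): chars_in_quartet=1 acc=0x9 bytes_emitted=3
After char 5 ('3'=55): chars_in_quartet=2 acc=0x277 bytes_emitted=3
After char 6 ('u'=46): chars_in_quartet=3 acc=0x9DEE bytes_emitted=3
After char 7 ('q'=42): chars_in_quartet=4 acc=0x277BAA -> emit 27 7B AA, reset; bytes_emitted=6
After char 8 ('w'=48): chars_in_quartet=1 acc=0x30 bytes_emitted=6
After char 9 ('T'=19): chars_in_quartet=2 acc=0xC13 bytes_emitted=6
After char 10 ('t'=45): chars_in_quartet=3 acc=0x304ED bytes_emitted=6
After char 11 ('k'=36): chars_in_quartet=4 acc=0xC13B64 -> emit C1 3B 64, reset; bytes_emitted=9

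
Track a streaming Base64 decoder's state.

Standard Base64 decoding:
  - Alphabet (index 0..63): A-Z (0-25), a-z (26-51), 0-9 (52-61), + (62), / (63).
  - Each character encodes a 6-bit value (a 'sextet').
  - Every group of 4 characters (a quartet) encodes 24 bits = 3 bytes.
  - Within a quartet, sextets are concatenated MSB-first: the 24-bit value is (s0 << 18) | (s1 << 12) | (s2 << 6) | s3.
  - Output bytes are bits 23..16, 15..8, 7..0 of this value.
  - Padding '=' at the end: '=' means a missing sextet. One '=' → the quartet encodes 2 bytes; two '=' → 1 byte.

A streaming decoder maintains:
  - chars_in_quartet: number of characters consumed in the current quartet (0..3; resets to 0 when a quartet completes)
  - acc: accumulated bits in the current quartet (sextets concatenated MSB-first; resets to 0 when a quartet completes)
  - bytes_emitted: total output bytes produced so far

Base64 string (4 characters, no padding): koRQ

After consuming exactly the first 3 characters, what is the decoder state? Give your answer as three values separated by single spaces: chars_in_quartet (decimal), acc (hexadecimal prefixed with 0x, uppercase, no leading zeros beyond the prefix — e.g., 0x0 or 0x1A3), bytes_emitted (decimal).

Answer: 3 0x24A11 0

Derivation:
After char 0 ('k'=36): chars_in_quartet=1 acc=0x24 bytes_emitted=0
After char 1 ('o'=40): chars_in_quartet=2 acc=0x928 bytes_emitted=0
After char 2 ('R'=17): chars_in_quartet=3 acc=0x24A11 bytes_emitted=0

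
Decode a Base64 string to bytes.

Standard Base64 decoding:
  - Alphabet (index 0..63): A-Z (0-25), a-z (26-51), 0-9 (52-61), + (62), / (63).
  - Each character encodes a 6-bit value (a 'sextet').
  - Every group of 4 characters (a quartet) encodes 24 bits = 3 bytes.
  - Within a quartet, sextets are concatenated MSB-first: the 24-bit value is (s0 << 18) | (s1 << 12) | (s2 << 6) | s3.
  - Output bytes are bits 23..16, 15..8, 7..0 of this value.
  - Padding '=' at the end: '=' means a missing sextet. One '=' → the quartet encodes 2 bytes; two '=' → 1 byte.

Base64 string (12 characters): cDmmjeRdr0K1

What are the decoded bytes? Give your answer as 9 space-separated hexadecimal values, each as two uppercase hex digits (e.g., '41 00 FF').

Answer: 70 39 A6 8D E4 5D AF 42 B5

Derivation:
After char 0 ('c'=28): chars_in_quartet=1 acc=0x1C bytes_emitted=0
After char 1 ('D'=3): chars_in_quartet=2 acc=0x703 bytes_emitted=0
After char 2 ('m'=38): chars_in_quartet=3 acc=0x1C0E6 bytes_emitted=0
After char 3 ('m'=38): chars_in_quartet=4 acc=0x7039A6 -> emit 70 39 A6, reset; bytes_emitted=3
After char 4 ('j'=35): chars_in_quartet=1 acc=0x23 bytes_emitted=3
After char 5 ('e'=30): chars_in_quartet=2 acc=0x8DE bytes_emitted=3
After char 6 ('R'=17): chars_in_quartet=3 acc=0x23791 bytes_emitted=3
After char 7 ('d'=29): chars_in_quartet=4 acc=0x8DE45D -> emit 8D E4 5D, reset; bytes_emitted=6
After char 8 ('r'=43): chars_in_quartet=1 acc=0x2B bytes_emitted=6
After char 9 ('0'=52): chars_in_quartet=2 acc=0xAF4 bytes_emitted=6
After char 10 ('K'=10): chars_in_quartet=3 acc=0x2BD0A bytes_emitted=6
After char 11 ('1'=53): chars_in_quartet=4 acc=0xAF42B5 -> emit AF 42 B5, reset; bytes_emitted=9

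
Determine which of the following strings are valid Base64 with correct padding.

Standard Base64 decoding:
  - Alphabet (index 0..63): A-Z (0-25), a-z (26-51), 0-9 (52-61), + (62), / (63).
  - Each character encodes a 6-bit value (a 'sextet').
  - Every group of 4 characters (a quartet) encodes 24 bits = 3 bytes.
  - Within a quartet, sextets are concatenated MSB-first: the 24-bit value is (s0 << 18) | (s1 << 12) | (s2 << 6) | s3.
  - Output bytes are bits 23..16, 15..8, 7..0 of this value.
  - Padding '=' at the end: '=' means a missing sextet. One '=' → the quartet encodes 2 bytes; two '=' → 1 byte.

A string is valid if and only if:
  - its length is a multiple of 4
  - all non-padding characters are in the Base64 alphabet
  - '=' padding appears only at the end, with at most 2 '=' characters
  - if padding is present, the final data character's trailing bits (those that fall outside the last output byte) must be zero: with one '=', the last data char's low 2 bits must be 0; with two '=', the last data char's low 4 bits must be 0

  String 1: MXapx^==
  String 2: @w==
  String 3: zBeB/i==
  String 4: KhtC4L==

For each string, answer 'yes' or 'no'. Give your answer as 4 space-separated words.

String 1: 'MXapx^==' → invalid (bad char(s): ['^'])
String 2: '@w==' → invalid (bad char(s): ['@'])
String 3: 'zBeB/i==' → invalid (bad trailing bits)
String 4: 'KhtC4L==' → invalid (bad trailing bits)

Answer: no no no no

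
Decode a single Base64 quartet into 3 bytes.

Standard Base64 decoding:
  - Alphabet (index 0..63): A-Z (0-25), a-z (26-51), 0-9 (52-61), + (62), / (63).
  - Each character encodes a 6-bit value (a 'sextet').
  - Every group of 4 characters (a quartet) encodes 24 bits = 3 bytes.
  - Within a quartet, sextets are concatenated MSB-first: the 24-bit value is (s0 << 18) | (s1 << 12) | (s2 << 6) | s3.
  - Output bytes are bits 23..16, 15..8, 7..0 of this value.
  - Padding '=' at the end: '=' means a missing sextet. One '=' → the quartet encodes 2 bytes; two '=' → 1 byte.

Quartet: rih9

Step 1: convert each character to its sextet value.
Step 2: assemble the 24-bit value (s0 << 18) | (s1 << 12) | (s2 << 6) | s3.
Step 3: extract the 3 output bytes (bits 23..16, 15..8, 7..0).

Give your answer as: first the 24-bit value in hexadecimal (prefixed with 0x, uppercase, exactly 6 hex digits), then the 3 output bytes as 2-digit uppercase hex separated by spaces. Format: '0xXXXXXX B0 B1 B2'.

Answer: 0xAE287D AE 28 7D

Derivation:
Sextets: r=43, i=34, h=33, 9=61
24-bit: (43<<18) | (34<<12) | (33<<6) | 61
      = 0xAC0000 | 0x022000 | 0x000840 | 0x00003D
      = 0xAE287D
Bytes: (v>>16)&0xFF=AE, (v>>8)&0xFF=28, v&0xFF=7D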